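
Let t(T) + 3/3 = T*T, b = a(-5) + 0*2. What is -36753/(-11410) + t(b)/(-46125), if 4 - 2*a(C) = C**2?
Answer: 677594233/210514500 ≈ 3.2188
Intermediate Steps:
a(C) = 2 - C**2/2
b = -21/2 (b = (2 - 1/2*(-5)**2) + 0*2 = (2 - 1/2*25) + 0 = (2 - 25/2) + 0 = -21/2 + 0 = -21/2 ≈ -10.500)
t(T) = -1 + T**2 (t(T) = -1 + T*T = -1 + T**2)
-36753/(-11410) + t(b)/(-46125) = -36753/(-11410) + (-1 + (-21/2)**2)/(-46125) = -36753*(-1/11410) + (-1 + 441/4)*(-1/46125) = 36753/11410 + (437/4)*(-1/46125) = 36753/11410 - 437/184500 = 677594233/210514500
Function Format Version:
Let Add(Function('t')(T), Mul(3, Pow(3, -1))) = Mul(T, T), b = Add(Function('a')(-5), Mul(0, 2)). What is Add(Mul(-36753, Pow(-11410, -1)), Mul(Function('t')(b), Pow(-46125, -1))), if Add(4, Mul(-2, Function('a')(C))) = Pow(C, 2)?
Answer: Rational(677594233, 210514500) ≈ 3.2188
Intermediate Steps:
Function('a')(C) = Add(2, Mul(Rational(-1, 2), Pow(C, 2)))
b = Rational(-21, 2) (b = Add(Add(2, Mul(Rational(-1, 2), Pow(-5, 2))), Mul(0, 2)) = Add(Add(2, Mul(Rational(-1, 2), 25)), 0) = Add(Add(2, Rational(-25, 2)), 0) = Add(Rational(-21, 2), 0) = Rational(-21, 2) ≈ -10.500)
Function('t')(T) = Add(-1, Pow(T, 2)) (Function('t')(T) = Add(-1, Mul(T, T)) = Add(-1, Pow(T, 2)))
Add(Mul(-36753, Pow(-11410, -1)), Mul(Function('t')(b), Pow(-46125, -1))) = Add(Mul(-36753, Pow(-11410, -1)), Mul(Add(-1, Pow(Rational(-21, 2), 2)), Pow(-46125, -1))) = Add(Mul(-36753, Rational(-1, 11410)), Mul(Add(-1, Rational(441, 4)), Rational(-1, 46125))) = Add(Rational(36753, 11410), Mul(Rational(437, 4), Rational(-1, 46125))) = Add(Rational(36753, 11410), Rational(-437, 184500)) = Rational(677594233, 210514500)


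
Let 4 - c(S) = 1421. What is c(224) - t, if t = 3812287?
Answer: -3813704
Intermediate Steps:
c(S) = -1417 (c(S) = 4 - 1*1421 = 4 - 1421 = -1417)
c(224) - t = -1417 - 1*3812287 = -1417 - 3812287 = -3813704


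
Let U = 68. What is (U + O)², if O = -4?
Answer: 4096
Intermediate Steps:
(U + O)² = (68 - 4)² = 64² = 4096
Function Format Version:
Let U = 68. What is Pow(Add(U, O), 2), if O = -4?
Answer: 4096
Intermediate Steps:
Pow(Add(U, O), 2) = Pow(Add(68, -4), 2) = Pow(64, 2) = 4096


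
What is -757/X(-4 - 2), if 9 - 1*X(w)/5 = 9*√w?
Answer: -757/315 - 757*I*√6/315 ≈ -2.4032 - 5.8866*I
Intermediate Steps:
X(w) = 45 - 45*√w
-757/X(-4 - 2) = -757/(45 - 45*√(-4 - 2)) = -757/(45 - 45*I*√6)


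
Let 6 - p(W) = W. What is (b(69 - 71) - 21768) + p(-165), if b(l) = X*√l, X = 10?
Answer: -21597 + 10*I*√2 ≈ -21597.0 + 14.142*I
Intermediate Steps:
p(W) = 6 - W
b(l) = 10*√l
(b(69 - 71) - 21768) + p(-165) = (10*√(69 - 71) - 21768) + (6 - 1*(-165)) = (10*√(-2) - 21768) + (6 + 165) = (10*(I*√2) - 21768) + 171 = (10*I*√2 - 21768) + 171 = (-21768 + 10*I*√2) + 171 = -21597 + 10*I*√2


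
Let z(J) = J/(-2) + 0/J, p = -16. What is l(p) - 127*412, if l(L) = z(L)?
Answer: -52316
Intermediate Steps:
z(J) = -J/2 (z(J) = J*(-½) + 0 = -J/2 + 0 = -J/2)
l(L) = -L/2
l(p) - 127*412 = -½*(-16) - 127*412 = 8 - 52324 = -52316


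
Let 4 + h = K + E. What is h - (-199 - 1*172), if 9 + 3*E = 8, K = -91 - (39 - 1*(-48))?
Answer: 566/3 ≈ 188.67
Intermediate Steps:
K = -178 (K = -91 - (39 + 48) = -91 - 1*87 = -91 - 87 = -178)
E = -1/3 (E = -3 + (1/3)*8 = -3 + 8/3 = -1/3 ≈ -0.33333)
h = -547/3 (h = -4 + (-178 - 1/3) = -4 - 535/3 = -547/3 ≈ -182.33)
h - (-199 - 1*172) = -547/3 - (-199 - 1*172) = -547/3 - (-199 - 172) = -547/3 - 1*(-371) = -547/3 + 371 = 566/3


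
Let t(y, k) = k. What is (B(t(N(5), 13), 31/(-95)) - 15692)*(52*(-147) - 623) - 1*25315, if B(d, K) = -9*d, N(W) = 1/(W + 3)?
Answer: 130667688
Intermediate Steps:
N(W) = 1/(3 + W)
(B(t(N(5), 13), 31/(-95)) - 15692)*(52*(-147) - 623) - 1*25315 = (-9*13 - 15692)*(52*(-147) - 623) - 1*25315 = (-117 - 15692)*(-7644 - 623) - 25315 = -15809*(-8267) - 25315 = 130693003 - 25315 = 130667688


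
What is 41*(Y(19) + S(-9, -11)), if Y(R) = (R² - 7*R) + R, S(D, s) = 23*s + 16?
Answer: 410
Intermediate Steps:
S(D, s) = 16 + 23*s
Y(R) = R² - 6*R
41*(Y(19) + S(-9, -11)) = 41*(19*(-6 + 19) + (16 + 23*(-11))) = 41*(19*13 + (16 - 253)) = 41*(247 - 237) = 41*10 = 410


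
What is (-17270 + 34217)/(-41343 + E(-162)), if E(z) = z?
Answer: -5649/13835 ≈ -0.40831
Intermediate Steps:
(-17270 + 34217)/(-41343 + E(-162)) = (-17270 + 34217)/(-41343 - 162) = 16947/(-41505) = 16947*(-1/41505) = -5649/13835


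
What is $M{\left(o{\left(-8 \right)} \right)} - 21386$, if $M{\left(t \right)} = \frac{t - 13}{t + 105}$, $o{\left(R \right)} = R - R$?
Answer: $- \frac{2245543}{105} \approx -21386.0$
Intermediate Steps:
$o{\left(R \right)} = 0$
$M{\left(t \right)} = \frac{-13 + t}{105 + t}$
$M{\left(o{\left(-8 \right)} \right)} - 21386 = \frac{-13 + 0}{105 + 0} - 21386 = \frac{1}{105} \left(-13\right) - 21386 = - \frac{13}{105} - 21386 = - \frac{2245543}{105}$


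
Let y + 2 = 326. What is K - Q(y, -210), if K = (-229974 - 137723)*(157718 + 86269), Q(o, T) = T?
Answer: -89713287729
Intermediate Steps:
y = 324 (y = -2 + 326 = 324)
K = -89713287939 (K = -367697*243987 = -89713287939)
K - Q(y, -210) = -89713287939 - 1*(-210) = -89713287939 + 210 = -89713287729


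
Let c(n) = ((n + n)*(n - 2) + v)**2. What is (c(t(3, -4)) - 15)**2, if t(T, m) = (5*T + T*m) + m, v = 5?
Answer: 11236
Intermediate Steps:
t(T, m) = m + 5*T + T*m
c(n) = (5 + 2*n*(-2 + n))**2 (c(n) = ((n + n)*(n - 2) + 5)**2 = ((2*n)*(-2 + n) + 5)**2 = (2*n*(-2 + n) + 5)**2 = (5 + 2*n*(-2 + n))**2)
(c(t(3, -4)) - 15)**2 = ((5 - 4*(-4 + 5*3 + 3*(-4)) + 2*(-4 + 5*3 + 3*(-4))**2)**2 - 15)**2 = ((5 - 4*(-4 + 15 - 12) + 2*(-4 + 15 - 12)**2)**2 - 15)**2 = ((5 - 4*(-1) + 2*(-1)**2)**2 - 15)**2 = ((5 + 4 + 2*1)**2 - 15)**2 = ((5 + 4 + 2)**2 - 15)**2 = (11**2 - 15)**2 = (121 - 15)**2 = 106**2 = 11236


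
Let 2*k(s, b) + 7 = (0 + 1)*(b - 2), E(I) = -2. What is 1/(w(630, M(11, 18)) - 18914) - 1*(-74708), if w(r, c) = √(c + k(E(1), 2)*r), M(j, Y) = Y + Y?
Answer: 26726156819106/357741565 - 3*I*√241/357741565 ≈ 74708.0 - 1.3018e-7*I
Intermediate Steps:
M(j, Y) = 2*Y
k(s, b) = -9/2 + b/2 (k(s, b) = -7/2 + ((0 + 1)*(b - 2))/2 = -7/2 + (1*(-2 + b))/2 = -7/2 + (-2 + b)/2 = -7/2 + (-1 + b/2) = -9/2 + b/2)
w(r, c) = √(c - 7*r/2) (w(r, c) = √(c + (-9/2 + (½)*2)*r) = √(c + (-9/2 + 1)*r) = √(c - 7*r/2))
1/(w(630, M(11, 18)) - 18914) - 1*(-74708) = 1/(√(-14*630 + 4*(2*18))/2 - 18914) - 1*(-74708) = 1/(√(-8820 + 4*36)/2 - 18914) + 74708 = 1/(√(-8820 + 144)/2 - 18914) + 74708 = 1/(√(-8676)/2 - 18914) + 74708 = 1/((6*I*√241)/2 - 18914) + 74708 = 1/(3*I*√241 - 18914) + 74708 = 1/(-18914 + 3*I*√241) + 74708 = 74708 + 1/(-18914 + 3*I*√241)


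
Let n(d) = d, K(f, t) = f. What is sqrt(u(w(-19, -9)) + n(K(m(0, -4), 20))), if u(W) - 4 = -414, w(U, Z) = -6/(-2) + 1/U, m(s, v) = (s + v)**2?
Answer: I*sqrt(394) ≈ 19.849*I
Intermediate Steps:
w(U, Z) = 3 + 1/U (w(U, Z) = -6*(-1/2) + 1/U = 3 + 1/U)
u(W) = -410 (u(W) = 4 - 414 = -410)
sqrt(u(w(-19, -9)) + n(K(m(0, -4), 20))) = sqrt(-410 + (0 - 4)**2) = sqrt(-410 + (-4)**2) = sqrt(-410 + 16) = sqrt(-394) = I*sqrt(394)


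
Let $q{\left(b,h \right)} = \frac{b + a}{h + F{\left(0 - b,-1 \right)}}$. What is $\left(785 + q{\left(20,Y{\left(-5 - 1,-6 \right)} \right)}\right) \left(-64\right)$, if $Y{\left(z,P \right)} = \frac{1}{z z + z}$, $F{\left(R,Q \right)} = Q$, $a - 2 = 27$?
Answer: $- \frac{1362880}{29} \approx -46996.0$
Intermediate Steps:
$a = 29$ ($a = 2 + 27 = 29$)
$Y{\left(z,P \right)} = \frac{1}{z + z^{2}}$ ($Y{\left(z,P \right)} = \frac{1}{z^{2} + z} = \frac{1}{z + z^{2}}$)
$q{\left(b,h \right)} = \frac{29 + b}{-1 + h}$ ($q{\left(b,h \right)} = \frac{b + 29}{h - 1} = \frac{29 + b}{-1 + h}$)
$\left(785 + q{\left(20,Y{\left(-5 - 1,-6 \right)} \right)}\right) \left(-64\right) = \left(785 + \frac{29 + 20}{-1 + \frac{1}{\left(-5 - 1\right) \left(1 - 6\right)}}\right) \left(-64\right) = \left(785 + \frac{1}{-1 + \frac{1}{\left(-6\right) \left(1 - 6\right)}} 49\right) \left(-64\right) = \left(785 + \frac{1}{-1 - \frac{1}{6 \left(-5\right)}} 49\right) \left(-64\right) = \left(785 + \frac{1}{-1 - - \frac{1}{30}} \cdot 49\right) \left(-64\right) = \left(785 + \frac{1}{-1 + \frac{1}{30}} \cdot 49\right) \left(-64\right) = \left(785 + \frac{1}{- \frac{29}{30}} \cdot 49\right) \left(-64\right) = \left(785 - \frac{1470}{29}\right) \left(-64\right) = \frac{21295}{29} \left(-64\right) = - \frac{1362880}{29}$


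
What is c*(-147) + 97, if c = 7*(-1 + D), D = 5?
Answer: -4019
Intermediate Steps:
c = 28 (c = 7*(-1 + 5) = 7*4 = 28)
c*(-147) + 97 = 28*(-147) + 97 = -4116 + 97 = -4019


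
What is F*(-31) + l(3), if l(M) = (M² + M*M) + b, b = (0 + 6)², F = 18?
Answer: -504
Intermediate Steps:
b = 36 (b = 6² = 36)
l(M) = 36 + 2*M² (l(M) = (M² + M*M) + 36 = (M² + M²) + 36 = 2*M² + 36 = 36 + 2*M²)
F*(-31) + l(3) = 18*(-31) + (36 + 2*3²) = -558 + (36 + 2*9) = -558 + (36 + 18) = -558 + 54 = -504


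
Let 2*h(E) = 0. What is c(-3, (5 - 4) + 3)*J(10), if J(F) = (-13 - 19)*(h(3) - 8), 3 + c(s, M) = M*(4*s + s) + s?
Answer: -16896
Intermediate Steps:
h(E) = 0 (h(E) = (½)*0 = 0)
c(s, M) = -3 + s + 5*M*s (c(s, M) = -3 + (M*(4*s + s) + s) = -3 + (M*(5*s) + s) = -3 + (5*M*s + s) = -3 + (s + 5*M*s) = -3 + s + 5*M*s)
J(F) = 256 (J(F) = (-13 - 19)*(0 - 8) = -32*(-8) = 256)
c(-3, (5 - 4) + 3)*J(10) = (-3 - 3 + 5*((5 - 4) + 3)*(-3))*256 = (-3 - 3 + 5*(1 + 3)*(-3))*256 = (-3 - 3 + 5*4*(-3))*256 = (-3 - 3 - 60)*256 = -66*256 = -16896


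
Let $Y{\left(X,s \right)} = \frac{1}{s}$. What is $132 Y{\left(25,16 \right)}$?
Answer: $\frac{33}{4} \approx 8.25$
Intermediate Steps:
$132 Y{\left(25,16 \right)} = \frac{132}{16} = 132 \cdot \frac{1}{16} = \frac{33}{4}$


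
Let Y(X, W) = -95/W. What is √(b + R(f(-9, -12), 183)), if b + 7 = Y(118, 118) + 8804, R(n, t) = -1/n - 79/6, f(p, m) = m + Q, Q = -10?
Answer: √133179819366/3894 ≈ 93.718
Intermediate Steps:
f(p, m) = -10 + m (f(p, m) = m - 10 = -10 + m)
R(n, t) = -79/6 - 1/n (R(n, t) = -1/n - 79*⅙ = -1/n - 79/6 = -79/6 - 1/n)
b = 1037951/118 (b = -7 + (-95/118 + 8804) = -7 + 1038777/118 = 1037951/118 ≈ 8796.2)
√(b + R(f(-9, -12), 183)) = √(1037951/118 + (-79/6 - 1/(-10 - 12))) = √(1037951/118 + (-79/6 - 1/(-22))) = √(1037951/118 + (-79/6 - 1*(-1/22))) = √(1037951/118 + (-79/6 + 1/22)) = √(1037951/118 - 433/33) = √(34201289/3894) = √133179819366/3894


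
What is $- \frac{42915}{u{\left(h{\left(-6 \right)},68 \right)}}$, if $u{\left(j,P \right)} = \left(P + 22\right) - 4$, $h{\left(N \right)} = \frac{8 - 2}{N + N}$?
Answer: $- \frac{42915}{86} \approx -499.01$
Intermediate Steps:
$h{\left(N \right)} = \frac{3}{N}$ ($h{\left(N \right)} = \frac{6}{2 N} = 6 \frac{1}{2 N} = \frac{3}{N}$)
$u{\left(j,P \right)} = 18 + P$ ($u{\left(j,P \right)} = \left(22 + P\right) - 4 = 18 + P$)
$- \frac{42915}{u{\left(h{\left(-6 \right)},68 \right)}} = - \frac{42915}{18 + 68} = - \frac{42915}{86}$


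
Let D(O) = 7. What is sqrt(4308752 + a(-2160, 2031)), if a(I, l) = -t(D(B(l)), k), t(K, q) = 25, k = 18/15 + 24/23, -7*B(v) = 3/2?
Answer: sqrt(4308727) ≈ 2075.7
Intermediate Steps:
B(v) = -3/14 (B(v) = -3/(7*2) = -1/7*3/2 = -3/14)
k = 258/115 (k = 18*(1/15) + 24*(1/23) = 6/5 + 24/23 = 258/115 ≈ 2.2435)
a(I, l) = -25 (a(I, l) = -1*25 = -25)
sqrt(4308752 + a(-2160, 2031)) = sqrt(4308752 - 25) = sqrt(4308727)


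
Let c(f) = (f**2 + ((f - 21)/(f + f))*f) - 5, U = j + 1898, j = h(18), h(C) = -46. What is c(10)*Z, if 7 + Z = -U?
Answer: -332761/2 ≈ -1.6638e+5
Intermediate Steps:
j = -46
U = 1852 (U = -46 + 1898 = 1852)
Z = -1859 (Z = -7 - 1*1852 = -7 - 1852 = -1859)
c(f) = -31/2 + f**2 + f/2 (c(f) = (f**2 + ((-21 + f)/((2*f)))*f) - 5 = (f**2 + ((-21 + f)*(1/(2*f)))*f) - 5 = (f**2 + ((-21 + f)/(2*f))*f) - 5 = (f**2 + (-21/2 + f/2)) - 5 = (-21/2 + f**2 + f/2) - 5 = -31/2 + f**2 + f/2)
c(10)*Z = (-31/2 + 10**2 + (1/2)*10)*(-1859) = (-31/2 + 100 + 5)*(-1859) = (179/2)*(-1859) = -332761/2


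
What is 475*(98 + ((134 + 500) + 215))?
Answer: 449825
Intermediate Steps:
475*(98 + ((134 + 500) + 215)) = 475*(98 + (634 + 215)) = 475*(98 + 849) = 475*947 = 449825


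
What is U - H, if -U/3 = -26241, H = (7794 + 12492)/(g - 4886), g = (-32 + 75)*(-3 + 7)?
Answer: 185560254/2357 ≈ 78727.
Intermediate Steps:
g = 172 (g = 43*4 = 172)
H = -10143/2357 (H = (7794 + 12492)/(172 - 4886) = 20286/(-4714) = 20286*(-1/4714) = -10143/2357 ≈ -4.3034)
U = 78723 (U = -3*(-26241) = 78723)
U - H = 78723 - 1*(-10143/2357) = 78723 + 10143/2357 = 185560254/2357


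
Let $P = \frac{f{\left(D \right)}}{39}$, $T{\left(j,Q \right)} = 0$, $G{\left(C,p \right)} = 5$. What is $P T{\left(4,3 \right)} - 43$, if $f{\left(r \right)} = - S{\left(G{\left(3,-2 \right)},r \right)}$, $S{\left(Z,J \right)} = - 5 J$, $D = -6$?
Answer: $-43$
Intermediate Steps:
$f{\left(r \right)} = 5 r$ ($f{\left(r \right)} = - \left(-5\right) r = 5 r$)
$P = - \frac{10}{13}$ ($P = \frac{5 \left(-6\right)}{39} = \left(-30\right) \frac{1}{39} = - \frac{10}{13} \approx -0.76923$)
$P T{\left(4,3 \right)} - 43 = \left(- \frac{10}{13}\right) 0 - 43 = 0 - 43 = -43$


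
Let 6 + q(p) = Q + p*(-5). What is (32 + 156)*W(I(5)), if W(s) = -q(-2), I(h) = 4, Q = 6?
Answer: -1880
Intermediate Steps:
q(p) = -5*p (q(p) = -6 + (6 + p*(-5)) = -6 + (6 - 5*p) = -5*p)
W(s) = -10 (W(s) = -(-5)*(-2) = -1*10 = -10)
(32 + 156)*W(I(5)) = (32 + 156)*(-10) = 188*(-10) = -1880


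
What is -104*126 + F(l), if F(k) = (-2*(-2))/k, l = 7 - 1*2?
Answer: -65516/5 ≈ -13103.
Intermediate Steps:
l = 5 (l = 7 - 2 = 5)
F(k) = 4/k
-104*126 + F(l) = -104*126 + 4/5 = -13104 + 4*(1/5) = -13104 + 4/5 = -65516/5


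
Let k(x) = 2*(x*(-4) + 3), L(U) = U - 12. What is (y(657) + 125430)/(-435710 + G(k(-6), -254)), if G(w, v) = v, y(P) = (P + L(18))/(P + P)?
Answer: -54938561/190952232 ≈ -0.28771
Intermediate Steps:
L(U) = -12 + U
k(x) = 6 - 8*x (k(x) = 2*(-4*x + 3) = 2*(3 - 4*x) = 6 - 8*x)
y(P) = (6 + P)/(2*P) (y(P) = (P + (-12 + 18))/(P + P) = (P + 6)/((2*P)) = (6 + P)*(1/(2*P)) = (6 + P)/(2*P))
(y(657) + 125430)/(-435710 + G(k(-6), -254)) = ((1/2)*(6 + 657)/657 + 125430)/(-435710 - 254) = ((1/2)*(1/657)*663 + 125430)/(-435964) = (221/438 + 125430)*(-1/435964) = (54938561/438)*(-1/435964) = -54938561/190952232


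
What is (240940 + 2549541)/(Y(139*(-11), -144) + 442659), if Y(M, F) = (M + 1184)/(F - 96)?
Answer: 44647696/7082567 ≈ 6.3039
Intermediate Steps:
Y(M, F) = (1184 + M)/(-96 + F)
(240940 + 2549541)/(Y(139*(-11), -144) + 442659) = (240940 + 2549541)/((1184 + 139*(-11))/(-96 - 144) + 442659) = 2790481/((1184 - 1529)/(-240) + 442659) = 2790481/(-1/240*(-345) + 442659) = 2790481/(23/16 + 442659) = 2790481/(7082567/16) = 2790481*(16/7082567) = 44647696/7082567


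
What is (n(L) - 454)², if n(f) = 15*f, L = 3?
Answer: 167281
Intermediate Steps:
(n(L) - 454)² = (15*3 - 454)² = (45 - 454)² = (-409)² = 167281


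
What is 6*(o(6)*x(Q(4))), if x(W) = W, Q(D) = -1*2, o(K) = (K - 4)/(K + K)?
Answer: -2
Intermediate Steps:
o(K) = (-4 + K)/(2*K) (o(K) = (-4 + K)/((2*K)) = (-4 + K)*(1/(2*K)) = (-4 + K)/(2*K))
Q(D) = -2
6*(o(6)*x(Q(4))) = 6*(((½)*(-4 + 6)/6)*(-2)) = 6*(((½)*(⅙)*2)*(-2)) = 6*((⅙)*(-2)) = 6*(-⅓) = -2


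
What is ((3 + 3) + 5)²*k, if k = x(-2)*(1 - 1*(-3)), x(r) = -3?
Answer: -1452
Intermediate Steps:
k = -12 (k = -3*(1 - 1*(-3)) = -3*(1 + 3) = -3*4 = -12)
((3 + 3) + 5)²*k = ((3 + 3) + 5)²*(-12) = (6 + 5)²*(-12) = 11²*(-12) = 121*(-12) = -1452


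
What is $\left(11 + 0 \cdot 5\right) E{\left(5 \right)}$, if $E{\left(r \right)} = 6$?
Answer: $66$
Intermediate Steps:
$\left(11 + 0 \cdot 5\right) E{\left(5 \right)} = \left(11 + 0 \cdot 5\right) 6 = \left(11 + 0\right) 6 = 11 \cdot 6 = 66$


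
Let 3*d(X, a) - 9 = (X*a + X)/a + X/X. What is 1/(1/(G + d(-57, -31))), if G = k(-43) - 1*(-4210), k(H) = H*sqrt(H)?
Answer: 390130/93 - 43*I*sqrt(43) ≈ 4194.9 - 281.97*I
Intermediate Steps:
k(H) = H**(3/2)
d(X, a) = 10/3 + (X + X*a)/(3*a) (d(X, a) = 3 + ((X*a + X)/a + X/X)/3 = 3 + ((X + X*a)/a + 1)/3 = 3 + (1 + (X + X*a)/a)/3 = 3 + (1/3 + (X + X*a)/(3*a)) = 10/3 + (X + X*a)/(3*a))
G = 4210 - 43*I*sqrt(43) (G = (-43)**(3/2) - 1*(-4210) = -43*I*sqrt(43) + 4210 = 4210 - 43*I*sqrt(43) ≈ 4210.0 - 281.97*I)
1/(1/(G + d(-57, -31))) = 1/(1/((4210 - 43*I*sqrt(43)) + (1/3)*(-57 - 31*(10 - 57))/(-31))) = 1/(1/((4210 - 43*I*sqrt(43)) + (1/3)*(-1/31)*(-57 - 31*(-47)))) = 1/(1/((4210 - 43*I*sqrt(43)) + (1/3)*(-1/31)*(-57 + 1457))) = 1/(1/((4210 - 43*I*sqrt(43)) + (1/3)*(-1/31)*1400)) = 1/(1/((4210 - 43*I*sqrt(43)) - 1400/93)) = 1/(1/(390130/93 - 43*I*sqrt(43))) = 390130/93 - 43*I*sqrt(43)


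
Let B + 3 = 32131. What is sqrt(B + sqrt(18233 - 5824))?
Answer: sqrt(32128 + sqrt(12409)) ≈ 179.55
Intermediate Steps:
B = 32128 (B = -3 + 32131 = 32128)
sqrt(B + sqrt(18233 - 5824)) = sqrt(32128 + sqrt(18233 - 5824)) = sqrt(32128 + sqrt(12409))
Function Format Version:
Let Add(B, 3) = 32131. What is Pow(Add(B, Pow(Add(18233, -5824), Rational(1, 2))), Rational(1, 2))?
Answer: Pow(Add(32128, Pow(12409, Rational(1, 2))), Rational(1, 2)) ≈ 179.55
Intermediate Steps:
B = 32128 (B = Add(-3, 32131) = 32128)
Pow(Add(B, Pow(Add(18233, -5824), Rational(1, 2))), Rational(1, 2)) = Pow(Add(32128, Pow(Add(18233, -5824), Rational(1, 2))), Rational(1, 2)) = Pow(Add(32128, Pow(12409, Rational(1, 2))), Rational(1, 2))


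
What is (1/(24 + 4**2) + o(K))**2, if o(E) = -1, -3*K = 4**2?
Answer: 1521/1600 ≈ 0.95062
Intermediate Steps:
K = -16/3 (K = -1/3*4**2 = -1/3*16 = -16/3 ≈ -5.3333)
(1/(24 + 4**2) + o(K))**2 = (1/(24 + 4**2) - 1)**2 = (1/(24 + 16) - 1)**2 = (1/40 - 1)**2 = (-39/40)**2 = 1521/1600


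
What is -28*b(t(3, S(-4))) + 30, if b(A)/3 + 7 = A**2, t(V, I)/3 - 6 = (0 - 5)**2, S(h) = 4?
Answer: -725898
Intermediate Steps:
t(V, I) = 93 (t(V, I) = 18 + 3*(0 - 5)**2 = 18 + 3*(-5)**2 = 18 + 3*25 = 18 + 75 = 93)
b(A) = -21 + 3*A**2
-28*b(t(3, S(-4))) + 30 = -28*(-21 + 3*93**2) + 30 = -28*(-21 + 3*8649) + 30 = -28*(-21 + 25947) + 30 = -28*25926 + 30 = -725928 + 30 = -725898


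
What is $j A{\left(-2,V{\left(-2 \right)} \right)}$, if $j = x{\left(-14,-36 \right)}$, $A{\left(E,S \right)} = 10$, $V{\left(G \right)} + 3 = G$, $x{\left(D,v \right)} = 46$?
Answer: $460$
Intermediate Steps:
$V{\left(G \right)} = -3 + G$
$j = 46$
$j A{\left(-2,V{\left(-2 \right)} \right)} = 46 \cdot 10 = 460$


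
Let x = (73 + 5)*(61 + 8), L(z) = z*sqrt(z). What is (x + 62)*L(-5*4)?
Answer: -217760*I*sqrt(5) ≈ -4.8693e+5*I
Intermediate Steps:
L(z) = z**(3/2)
x = 5382 (x = 78*69 = 5382)
(x + 62)*L(-5*4) = (5382 + 62)*(-5*4)**(3/2) = 5444*(-20)**(3/2) = 5444*(-40*I*sqrt(5)) = -217760*I*sqrt(5)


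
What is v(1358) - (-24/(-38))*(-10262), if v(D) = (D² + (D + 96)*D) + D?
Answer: 72704170/19 ≈ 3.8265e+6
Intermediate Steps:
v(D) = D + D² + D*(96 + D) (v(D) = (D² + (96 + D)*D) + D = (D² + D*(96 + D)) + D = D + D² + D*(96 + D))
v(1358) - (-24/(-38))*(-10262) = 1358*(97 + 2*1358) - (-24/(-38))*(-10262) = 1358*(97 + 2716) - (-24*(-1/38))*(-10262) = 1358*2813 - 12*(-10262)/19 = 3820054 - 1*(-123144/19) = 3820054 + 123144/19 = 72704170/19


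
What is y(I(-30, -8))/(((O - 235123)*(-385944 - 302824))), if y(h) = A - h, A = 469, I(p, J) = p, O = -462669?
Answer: 499/480616800256 ≈ 1.0382e-9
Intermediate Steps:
y(h) = 469 - h
y(I(-30, -8))/(((O - 235123)*(-385944 - 302824))) = (469 - 1*(-30))/(((-462669 - 235123)*(-385944 - 302824))) = (469 + 30)/((-697792*(-688768))) = 499/480616800256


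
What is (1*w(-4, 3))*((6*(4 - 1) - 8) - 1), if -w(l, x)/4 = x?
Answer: -108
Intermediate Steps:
w(l, x) = -4*x
(1*w(-4, 3))*((6*(4 - 1) - 8) - 1) = (1*(-4*3))*((6*(4 - 1) - 8) - 1) = (1*(-12))*((6*3 - 8) - 1) = -12*((18 - 8) - 1) = -12*(10 - 1) = -12*9 = -108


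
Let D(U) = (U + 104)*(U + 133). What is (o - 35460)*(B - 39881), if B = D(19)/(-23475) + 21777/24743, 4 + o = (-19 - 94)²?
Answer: 35047900892949714/38722795 ≈ 9.0510e+8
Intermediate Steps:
D(U) = (104 + U)*(133 + U)
o = 12765 (o = -4 + (-19 - 94)² = -4 + (-113)² = -4 + 12769 = 12765)
B = 16206649/193613975 (B = (13832 + 19² + 237*19)/(-23475) + 21777/24743 = (13832 + 361 + 4503)*(-1/23475) + 21777*(1/24743) = 18696*(-1/23475) + 21777/24743 = -6232/7825 + 21777/24743 = 16206649/193613975 ≈ 0.083706)
(o - 35460)*(B - 39881) = (12765 - 35460)*(16206649/193613975 - 39881) = -22695*(-7721502730326/193613975) = 35047900892949714/38722795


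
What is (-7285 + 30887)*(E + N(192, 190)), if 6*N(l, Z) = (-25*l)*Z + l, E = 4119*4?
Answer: -3197882184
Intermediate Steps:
E = 16476
N(l, Z) = l/6 - 25*Z*l/6 (N(l, Z) = ((-25*l)*Z + l)/6 = (-25*Z*l + l)/6 = (l - 25*Z*l)/6 = l/6 - 25*Z*l/6)
(-7285 + 30887)*(E + N(192, 190)) = (-7285 + 30887)*(16476 + (⅙)*192*(1 - 25*190)) = 23602*(16476 + (⅙)*192*(1 - 4750)) = 23602*(16476 + (⅙)*192*(-4749)) = 23602*(16476 - 151968) = 23602*(-135492) = -3197882184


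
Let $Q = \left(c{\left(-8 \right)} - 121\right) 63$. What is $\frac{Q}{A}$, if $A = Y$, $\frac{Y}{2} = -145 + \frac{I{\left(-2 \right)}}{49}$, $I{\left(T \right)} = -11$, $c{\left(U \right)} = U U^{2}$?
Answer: $\frac{651357}{4744} \approx 137.3$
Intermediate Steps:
$c{\left(U \right)} = U^{3}$
$Y = - \frac{14232}{49}$ ($Y = 2 \left(-145 - \frac{11}{49}\right) = 2 \left(- \frac{7116}{49}\right) = - \frac{14232}{49} \approx -290.45$)
$A = - \frac{14232}{49} \approx -290.45$
$Q = -39879$ ($Q = \left(\left(-8\right)^{3} - 121\right) 63 = \left(-512 - 121\right) 63 = \left(-633\right) 63 = -39879$)
$\frac{Q}{A} = - \frac{39879}{- \frac{14232}{49}} = \left(-39879\right) \left(- \frac{49}{14232}\right) = \frac{651357}{4744}$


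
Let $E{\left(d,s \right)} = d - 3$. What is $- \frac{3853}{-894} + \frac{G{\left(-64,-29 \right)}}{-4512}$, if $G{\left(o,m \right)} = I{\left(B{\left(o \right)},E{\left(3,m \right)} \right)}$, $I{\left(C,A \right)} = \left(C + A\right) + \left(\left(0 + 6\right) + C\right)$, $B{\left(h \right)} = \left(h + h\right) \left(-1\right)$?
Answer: $\frac{476403}{112048} \approx 4.2518$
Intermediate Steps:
$E{\left(d,s \right)} = -3 + d$
$B{\left(h \right)} = - 2 h$ ($B{\left(h \right)} = 2 h \left(-1\right) = - 2 h$)
$I{\left(C,A \right)} = 6 + A + 2 C$ ($I{\left(C,A \right)} = \left(A + C\right) + \left(6 + C\right) = 6 + A + 2 C$)
$G{\left(o,m \right)} = 6 - 4 o$ ($G{\left(o,m \right)} = 6 + \left(-3 + 3\right) + 2 \left(- 2 o\right) = 6 + 0 - 4 o = 6 - 4 o$)
$- \frac{3853}{-894} + \frac{G{\left(-64,-29 \right)}}{-4512} = - \frac{3853}{-894} + \frac{6 - -256}{-4512} = \left(-3853\right) \left(- \frac{1}{894}\right) + \left(6 + 256\right) \left(- \frac{1}{4512}\right) = \frac{3853}{894} + 262 \left(- \frac{1}{4512}\right) = \frac{3853}{894} - \frac{131}{2256} = \frac{476403}{112048}$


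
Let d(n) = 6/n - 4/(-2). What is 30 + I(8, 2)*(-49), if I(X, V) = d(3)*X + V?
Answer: -1636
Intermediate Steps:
d(n) = 2 + 6/n (d(n) = 6/n - 4*(-½) = 6/n + 2 = 2 + 6/n)
I(X, V) = V + 4*X (I(X, V) = (2 + 6/3)*X + V = (2 + 6*(⅓))*X + V = (2 + 2)*X + V = 4*X + V = V + 4*X)
30 + I(8, 2)*(-49) = 30 + (2 + 4*8)*(-49) = 30 + (2 + 32)*(-49) = 30 + 34*(-49) = 30 - 1666 = -1636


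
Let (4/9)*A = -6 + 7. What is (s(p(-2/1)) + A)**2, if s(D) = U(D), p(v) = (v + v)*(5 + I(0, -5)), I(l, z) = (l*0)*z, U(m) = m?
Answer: 5041/16 ≈ 315.06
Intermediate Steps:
I(l, z) = 0 (I(l, z) = 0*z = 0)
p(v) = 10*v (p(v) = (v + v)*(5 + 0) = (2*v)*5 = 10*v)
s(D) = D
A = 9/4 (A = 9*(-6 + 7)/4 = (9/4)*1 = 9/4 ≈ 2.2500)
(s(p(-2/1)) + A)**2 = (10*(-2/1) + 9/4)**2 = (10*(-2*1) + 9/4)**2 = (10*(-2) + 9/4)**2 = (-20 + 9/4)**2 = (-71/4)**2 = 5041/16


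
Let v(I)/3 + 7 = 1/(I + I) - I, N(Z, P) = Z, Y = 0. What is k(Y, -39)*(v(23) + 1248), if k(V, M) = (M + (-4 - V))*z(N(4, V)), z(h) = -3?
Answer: 6871959/46 ≈ 1.4939e+5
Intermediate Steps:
v(I) = -21 - 3*I + 3/(2*I) (v(I) = -21 + 3*(1/(I + I) - I) = -21 + 3*(1/(2*I) - I) = -21 + (-3*I + 3/(2*I)) = -21 - 3*I + 3/(2*I))
k(V, M) = 12 - 3*M + 3*V (k(V, M) = (M + (-4 - V))*(-3) = (-4 + M - V)*(-3) = 12 - 3*M + 3*V)
k(Y, -39)*(v(23) + 1248) = (12 - 3*(-39) + 3*0)*((-21 - 3*23 + (3/2)/23) + 1248) = (12 + 117 + 0)*((-21 - 69 + (3/2)*(1/23)) + 1248) = 129*((-21 - 69 + 3/46) + 1248) = 129*(-4137/46 + 1248) = 129*(53271/46) = 6871959/46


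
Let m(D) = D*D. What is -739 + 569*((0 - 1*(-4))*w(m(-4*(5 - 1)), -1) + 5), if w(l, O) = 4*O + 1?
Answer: -4722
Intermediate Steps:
m(D) = D²
w(l, O) = 1 + 4*O
-739 + 569*((0 - 1*(-4))*w(m(-4*(5 - 1)), -1) + 5) = -739 + 569*((0 - 1*(-4))*(1 + 4*(-1)) + 5) = -739 + 569*((0 + 4)*(1 - 4) + 5) = -739 + 569*(4*(-3) + 5) = -739 + 569*(-12 + 5) = -739 + 569*(-7) = -739 - 3983 = -4722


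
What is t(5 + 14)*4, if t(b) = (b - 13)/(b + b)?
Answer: 12/19 ≈ 0.63158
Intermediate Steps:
t(b) = (-13 + b)/(2*b) (t(b) = (-13 + b)/((2*b)) = (-13 + b)*(1/(2*b)) = (-13 + b)/(2*b))
t(5 + 14)*4 = ((-13 + (5 + 14))/(2*(5 + 14)))*4 = ((½)*(-13 + 19)/19)*4 = ((½)*(1/19)*6)*4 = (3/19)*4 = 12/19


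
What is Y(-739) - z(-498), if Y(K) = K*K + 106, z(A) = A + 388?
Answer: 546337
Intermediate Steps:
z(A) = 388 + A
Y(K) = 106 + K² (Y(K) = K² + 106 = 106 + K²)
Y(-739) - z(-498) = (106 + (-739)²) - (388 - 498) = (106 + 546121) - 1*(-110) = 546227 + 110 = 546337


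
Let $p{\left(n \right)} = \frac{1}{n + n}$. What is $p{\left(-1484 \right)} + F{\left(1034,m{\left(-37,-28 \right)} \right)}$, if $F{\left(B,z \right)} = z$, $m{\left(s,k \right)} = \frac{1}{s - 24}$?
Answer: $- \frac{3029}{181048} \approx -0.01673$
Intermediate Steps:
$p{\left(n \right)} = \frac{1}{2 n}$
$m{\left(s,k \right)} = \frac{1}{-24 + s}$
$p{\left(-1484 \right)} + F{\left(1034,m{\left(-37,-28 \right)} \right)} = \frac{1}{2 \left(-1484\right)} + \frac{1}{-24 - 37} = \frac{1}{2} \left(- \frac{1}{1484}\right) + \frac{1}{-61} = - \frac{1}{2968} - \frac{1}{61} = - \frac{3029}{181048}$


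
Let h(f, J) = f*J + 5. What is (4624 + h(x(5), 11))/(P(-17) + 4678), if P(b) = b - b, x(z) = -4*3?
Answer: 4497/4678 ≈ 0.96131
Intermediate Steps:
x(z) = -12
P(b) = 0
h(f, J) = 5 + J*f (h(f, J) = J*f + 5 = 5 + J*f)
(4624 + h(x(5), 11))/(P(-17) + 4678) = (4624 + (5 + 11*(-12)))/(0 + 4678) = (4624 + (5 - 132))/4678 = (4624 - 127)*(1/4678) = 4497*(1/4678) = 4497/4678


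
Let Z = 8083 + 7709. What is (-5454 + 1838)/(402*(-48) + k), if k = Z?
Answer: 226/219 ≈ 1.0320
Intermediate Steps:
Z = 15792
k = 15792
(-5454 + 1838)/(402*(-48) + k) = (-5454 + 1838)/(402*(-48) + 15792) = -3616/(-19296 + 15792) = -3616/(-3504) = -3616*(-1/3504) = 226/219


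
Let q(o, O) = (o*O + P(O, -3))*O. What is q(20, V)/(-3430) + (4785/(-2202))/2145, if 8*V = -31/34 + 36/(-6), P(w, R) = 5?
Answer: -745693397/181607008128 ≈ -0.0041061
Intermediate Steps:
V = -235/272 (V = (-31/34 + 36/(-6))/8 = (-31*1/34 + 36*(-⅙))/8 = (-31/34 - 6)/8 = (⅛)*(-235/34) = -235/272 ≈ -0.86397)
q(o, O) = O*(5 + O*o) (q(o, O) = (o*O + 5)*O = (O*o + 5)*O = (5 + O*o)*O = O*(5 + O*o))
q(20, V)/(-3430) + (4785/(-2202))/2145 = -235*(5 - 235/272*20)/272/(-3430) + (4785/(-2202))/2145 = -235*(5 - 1175/68)/272*(-1/3430) + (4785*(-1/2202))*(1/2145) = -235/272*(-835/68)*(-1/3430) - 1595/734*1/2145 = (196225/18496)*(-1/3430) - 29/28626 = -39245/12688256 - 29/28626 = -745693397/181607008128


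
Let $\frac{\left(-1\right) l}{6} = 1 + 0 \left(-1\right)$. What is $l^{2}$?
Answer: $36$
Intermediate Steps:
$l = -6$ ($l = - 6 \left(1 + 0 \left(-1\right)\right) = - 6 \left(1 + 0\right) = \left(-6\right) 1 = -6$)
$l^{2} = \left(-6\right)^{2} = 36$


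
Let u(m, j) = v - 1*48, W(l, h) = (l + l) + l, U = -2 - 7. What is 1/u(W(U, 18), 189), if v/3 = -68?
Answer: -1/252 ≈ -0.0039683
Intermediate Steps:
U = -9
v = -204 (v = 3*(-68) = -204)
W(l, h) = 3*l (W(l, h) = 2*l + l = 3*l)
u(m, j) = -252 (u(m, j) = -204 - 1*48 = -204 - 48 = -252)
1/u(W(U, 18), 189) = 1/(-252) = -1/252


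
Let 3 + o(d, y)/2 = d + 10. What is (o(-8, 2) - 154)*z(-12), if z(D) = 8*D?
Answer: 14976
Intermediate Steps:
o(d, y) = 14 + 2*d (o(d, y) = -6 + 2*(d + 10) = -6 + 2*(10 + d) = -6 + (20 + 2*d) = 14 + 2*d)
(o(-8, 2) - 154)*z(-12) = ((14 + 2*(-8)) - 154)*(8*(-12)) = ((14 - 16) - 154)*(-96) = (-2 - 154)*(-96) = -156*(-96) = 14976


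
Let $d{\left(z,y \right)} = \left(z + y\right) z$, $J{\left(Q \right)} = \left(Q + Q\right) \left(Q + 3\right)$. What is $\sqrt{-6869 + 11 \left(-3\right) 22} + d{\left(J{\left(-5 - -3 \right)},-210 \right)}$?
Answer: $856 + 7 i \sqrt{155} \approx 856.0 + 87.149 i$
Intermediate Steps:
$J{\left(Q \right)} = 2 Q \left(3 + Q\right)$
$d{\left(z,y \right)} = z \left(y + z\right)$ ($d{\left(z,y \right)} = \left(y + z\right) z = z \left(y + z\right)$)
$\sqrt{-6869 + 11 \left(-3\right) 22} + d{\left(J{\left(-5 - -3 \right)},-210 \right)} = \sqrt{-6869 + 11 \left(-3\right) 22} + 2 \left(-5 - -3\right) \left(3 - 2\right) \left(-210 + 2 \left(-5 - -3\right) \left(3 - 2\right)\right) = \sqrt{-6869 - 726} + 2 \left(-5 + 3\right) \left(3 + \left(-5 + 3\right)\right) \left(-210 + 2 \left(-5 + 3\right) \left(3 + \left(-5 + 3\right)\right)\right) = \sqrt{-6869 - 726} + 2 \left(-2\right) \left(3 - 2\right) \left(-210 + 2 \left(-2\right) \left(3 - 2\right)\right) = \sqrt{-7595} + 2 \left(-2\right) 1 \left(-210 + 2 \left(-2\right) 1\right) = 7 i \sqrt{155} - 4 \left(-210 - 4\right) = 7 i \sqrt{155} - -856 = 7 i \sqrt{155} + 856 = 856 + 7 i \sqrt{155}$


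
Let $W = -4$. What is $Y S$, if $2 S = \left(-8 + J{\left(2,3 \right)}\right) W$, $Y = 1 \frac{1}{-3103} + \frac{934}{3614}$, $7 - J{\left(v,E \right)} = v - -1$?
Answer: $\frac{11578352}{5607121} \approx 2.0649$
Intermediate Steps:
$J{\left(v,E \right)} = 6 - v$ ($J{\left(v,E \right)} = 7 - \left(v - -1\right) = 7 - \left(v + 1\right) = 7 - \left(1 + v\right) = 6 - v$)
$Y = \frac{1447294}{5607121}$ ($Y = 1 \left(- \frac{1}{3103}\right) + 934 \cdot \frac{1}{3614} = - \frac{1}{3103} + \frac{467}{1807} = \frac{1447294}{5607121} \approx 0.25812$)
$S = 8$ ($S = \frac{\left(-8 + \left(6 - 2\right)\right) \left(-4\right)}{2} = \frac{\left(-8 + 4\right) \left(-4\right)}{2} = \frac{\left(-4\right) \left(-4\right)}{2} = \frac{1}{2} \cdot 16 = 8$)
$Y S = \frac{1447294}{5607121} \cdot 8 = \frac{11578352}{5607121}$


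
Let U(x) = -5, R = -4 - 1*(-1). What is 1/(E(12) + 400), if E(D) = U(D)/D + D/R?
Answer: 12/4747 ≈ 0.0025279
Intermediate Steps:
R = -3 (R = -4 + 1 = -3)
E(D) = -5/D - D/3 (E(D) = -5/D + D/(-3) = -5/D + D*(-⅓) = -5/D - D/3)
1/(E(12) + 400) = 1/((-5/12 - ⅓*12) + 400) = 1/((-5*1/12 - 4) + 400) = 1/((-5/12 - 4) + 400) = 1/(-53/12 + 400) = 1/(4747/12) = 12/4747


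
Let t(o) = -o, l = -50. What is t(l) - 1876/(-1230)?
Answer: 31688/615 ≈ 51.525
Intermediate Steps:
t(l) - 1876/(-1230) = -1*(-50) - 1876/(-1230) = 50 - 1876*(-1)/1230 = 50 - 1*(-938/615) = 50 + 938/615 = 31688/615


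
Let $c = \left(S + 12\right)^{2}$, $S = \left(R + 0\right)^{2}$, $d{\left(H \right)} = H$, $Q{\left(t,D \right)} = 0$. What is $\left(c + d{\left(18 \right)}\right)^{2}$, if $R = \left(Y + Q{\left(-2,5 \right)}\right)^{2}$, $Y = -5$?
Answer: $164663089369$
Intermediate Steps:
$R = 25$ ($R = \left(-5 + 0\right)^{2} = \left(-5\right)^{2} = 25$)
$S = 625$ ($S = \left(25 + 0\right)^{2} = 25^{2} = 625$)
$c = 405769$ ($c = \left(625 + 12\right)^{2} = 637^{2} = 405769$)
$\left(c + d{\left(18 \right)}\right)^{2} = \left(405769 + 18\right)^{2} = 405787^{2} = 164663089369$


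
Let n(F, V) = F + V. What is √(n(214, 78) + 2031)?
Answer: √2323 ≈ 48.198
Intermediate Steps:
√(n(214, 78) + 2031) = √((214 + 78) + 2031) = √(292 + 2031) = √2323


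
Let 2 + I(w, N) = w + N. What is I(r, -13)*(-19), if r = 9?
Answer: 114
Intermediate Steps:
I(w, N) = -2 + N + w (I(w, N) = -2 + (w + N) = -2 + (N + w) = -2 + N + w)
I(r, -13)*(-19) = (-2 - 13 + 9)*(-19) = -6*(-19) = 114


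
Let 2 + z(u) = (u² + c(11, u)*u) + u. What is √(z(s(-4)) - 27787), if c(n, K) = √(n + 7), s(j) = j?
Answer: √(-27777 - 12*√2) ≈ 166.72*I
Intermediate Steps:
c(n, K) = √(7 + n)
z(u) = -2 + u + u² + 3*u*√2 (z(u) = -2 + ((u² + √(7 + 11)*u) + u) = -2 + ((u² + √18*u) + u) = -2 + ((u² + (3*√2)*u) + u) = -2 + ((u² + 3*u*√2) + u) = -2 + (u + u² + 3*u*√2) = -2 + u + u² + 3*u*√2)
√(z(s(-4)) - 27787) = √((-2 - 4 + (-4)² + 3*(-4)*√2) - 27787) = √((-2 - 4 + 16 - 12*√2) - 27787) = √((10 - 12*√2) - 27787) = √(-27777 - 12*√2)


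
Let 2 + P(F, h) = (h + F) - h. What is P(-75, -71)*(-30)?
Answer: 2310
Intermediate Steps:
P(F, h) = -2 + F (P(F, h) = -2 + ((h + F) - h) = -2 + ((F + h) - h) = -2 + F)
P(-75, -71)*(-30) = (-2 - 75)*(-30) = -77*(-30) = 2310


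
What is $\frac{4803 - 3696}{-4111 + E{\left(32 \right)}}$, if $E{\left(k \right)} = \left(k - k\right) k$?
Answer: $- \frac{1107}{4111} \approx -0.26928$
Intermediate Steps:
$E{\left(k \right)} = 0$ ($E{\left(k \right)} = 0 k = 0$)
$\frac{4803 - 3696}{-4111 + E{\left(32 \right)}} = \frac{4803 - 3696}{-4111 + 0} = \frac{1107}{-4111} = 1107 \left(- \frac{1}{4111}\right) = - \frac{1107}{4111}$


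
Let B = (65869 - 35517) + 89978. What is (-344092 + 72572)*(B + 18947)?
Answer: -37816491040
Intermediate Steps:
B = 120330 (B = 30352 + 89978 = 120330)
(-344092 + 72572)*(B + 18947) = (-344092 + 72572)*(120330 + 18947) = -271520*139277 = -37816491040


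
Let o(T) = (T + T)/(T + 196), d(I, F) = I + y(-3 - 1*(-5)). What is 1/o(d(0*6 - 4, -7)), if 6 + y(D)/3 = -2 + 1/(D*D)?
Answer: -675/218 ≈ -3.0963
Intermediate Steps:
y(D) = -24 + 3/D² (y(D) = -18 + 3*(-2 + 1/(D*D)) = -18 + 3*(-2 + D⁻²) = -18 + (-6 + 3/D²) = -24 + 3/D²)
d(I, F) = -93/4 + I (d(I, F) = I + (-24 + 3/(-3 - 1*(-5))²) = I + (-24 + 3/(-3 + 5)²) = I + (-24 + 3/2²) = I + (-24 + 3*(¼)) = I + (-24 + ¾) = I - 93/4 = -93/4 + I)
o(T) = 2*T/(196 + T) (o(T) = (2*T)/(196 + T) = 2*T/(196 + T))
1/o(d(0*6 - 4, -7)) = 1/(2*(-93/4 + (0*6 - 4))/(196 + (-93/4 + (0*6 - 4)))) = 1/(2*(-93/4 + (0 - 4))/(196 + (-93/4 + (0 - 4)))) = 1/(2*(-93/4 - 4)/(196 + (-93/4 - 4))) = 1/(2*(-109/4)/(196 - 109/4)) = 1/(2*(-109/4)/(675/4)) = 1/(2*(-109/4)*(4/675)) = 1/(-218/675) = -675/218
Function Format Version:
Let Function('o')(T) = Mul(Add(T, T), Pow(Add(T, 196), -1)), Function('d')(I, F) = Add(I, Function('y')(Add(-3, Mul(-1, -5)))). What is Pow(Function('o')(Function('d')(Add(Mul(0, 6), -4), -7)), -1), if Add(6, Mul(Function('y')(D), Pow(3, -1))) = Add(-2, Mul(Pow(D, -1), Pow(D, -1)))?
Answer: Rational(-675, 218) ≈ -3.0963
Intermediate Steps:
Function('y')(D) = Add(-24, Mul(3, Pow(D, -2))) (Function('y')(D) = Add(-18, Mul(3, Add(-2, Mul(Pow(D, -1), Pow(D, -1))))) = Add(-18, Mul(3, Add(-2, Pow(D, -2)))) = Add(-18, Add(-6, Mul(3, Pow(D, -2)))) = Add(-24, Mul(3, Pow(D, -2))))
Function('d')(I, F) = Add(Rational(-93, 4), I) (Function('d')(I, F) = Add(I, Add(-24, Mul(3, Pow(Add(-3, Mul(-1, -5)), -2)))) = Add(I, Add(-24, Mul(3, Pow(Add(-3, 5), -2)))) = Add(I, Add(-24, Mul(3, Pow(2, -2)))) = Add(I, Add(-24, Mul(3, Rational(1, 4)))) = Add(I, Add(-24, Rational(3, 4))) = Add(I, Rational(-93, 4)) = Add(Rational(-93, 4), I))
Function('o')(T) = Mul(2, T, Pow(Add(196, T), -1)) (Function('o')(T) = Mul(Mul(2, T), Pow(Add(196, T), -1)) = Mul(2, T, Pow(Add(196, T), -1)))
Pow(Function('o')(Function('d')(Add(Mul(0, 6), -4), -7)), -1) = Pow(Mul(2, Add(Rational(-93, 4), Add(Mul(0, 6), -4)), Pow(Add(196, Add(Rational(-93, 4), Add(Mul(0, 6), -4))), -1)), -1) = Pow(Mul(2, Add(Rational(-93, 4), Add(0, -4)), Pow(Add(196, Add(Rational(-93, 4), Add(0, -4))), -1)), -1) = Pow(Mul(2, Add(Rational(-93, 4), -4), Pow(Add(196, Add(Rational(-93, 4), -4)), -1)), -1) = Pow(Mul(2, Rational(-109, 4), Pow(Add(196, Rational(-109, 4)), -1)), -1) = Pow(Mul(2, Rational(-109, 4), Pow(Rational(675, 4), -1)), -1) = Pow(Mul(2, Rational(-109, 4), Rational(4, 675)), -1) = Pow(Rational(-218, 675), -1) = Rational(-675, 218)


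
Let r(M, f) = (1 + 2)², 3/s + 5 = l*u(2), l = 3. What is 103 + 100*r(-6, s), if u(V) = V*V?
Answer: 1003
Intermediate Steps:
u(V) = V²
s = 3/7 (s = 3/(-5 + 3*2²) = 3/(-5 + 3*4) = 3/(-5 + 12) = 3/7 ≈ 0.42857)
r(M, f) = 9 (r(M, f) = 3² = 9)
103 + 100*r(-6, s) = 103 + 100*9 = 103 + 900 = 1003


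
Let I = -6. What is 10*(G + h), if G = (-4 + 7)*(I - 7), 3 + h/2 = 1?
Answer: -430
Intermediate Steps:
h = -4 (h = -6 + 2*1 = -6 + 2 = -4)
G = -39 (G = (-4 + 7)*(-6 - 7) = 3*(-13) = -39)
10*(G + h) = 10*(-39 - 4) = 10*(-43) = -430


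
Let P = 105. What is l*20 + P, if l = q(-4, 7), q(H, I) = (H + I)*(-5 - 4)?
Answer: -435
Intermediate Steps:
q(H, I) = -9*H - 9*I (q(H, I) = (H + I)*(-9) = -9*H - 9*I)
l = -27 (l = -9*(-4) - 9*7 = 36 - 63 = -27)
l*20 + P = -27*20 + 105 = -540 + 105 = -435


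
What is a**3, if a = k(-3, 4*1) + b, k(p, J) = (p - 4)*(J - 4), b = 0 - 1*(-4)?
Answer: 64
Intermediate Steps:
b = 4 (b = 0 + 4 = 4)
k(p, J) = (-4 + J)*(-4 + p) (k(p, J) = (-4 + p)*(-4 + J) = (-4 + J)*(-4 + p))
a = 4 (a = (16 - 16 - 4*(-3) + (4*1)*(-3)) + 4 = (16 - 4*4 + 12 + 4*(-3)) + 4 = (16 - 16 + 12 - 12) + 4 = 0 + 4 = 4)
a**3 = 4**3 = 64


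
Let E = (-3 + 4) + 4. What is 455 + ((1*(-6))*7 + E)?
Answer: 418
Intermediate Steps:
E = 5 (E = 1 + 4 = 5)
455 + ((1*(-6))*7 + E) = 455 + ((1*(-6))*7 + 5) = 455 + (-6*7 + 5) = 455 + (-42 + 5) = 455 - 37 = 418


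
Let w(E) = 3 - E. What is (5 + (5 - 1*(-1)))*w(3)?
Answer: 0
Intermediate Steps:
(5 + (5 - 1*(-1)))*w(3) = (5 + (5 - 1*(-1)))*(3 - 1*3) = (5 + (5 + 1))*(3 - 3) = (5 + 6)*0 = 11*0 = 0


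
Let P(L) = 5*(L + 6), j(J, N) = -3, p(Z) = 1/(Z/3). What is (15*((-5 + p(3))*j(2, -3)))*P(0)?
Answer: 5400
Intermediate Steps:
p(Z) = 3/Z (p(Z) = 1/(Z*(1/3)) = 1/(Z/3) = 3/Z)
P(L) = 30 + 5*L (P(L) = 5*(6 + L) = 30 + 5*L)
(15*((-5 + p(3))*j(2, -3)))*P(0) = (15*((-5 + 3/3)*(-3)))*(30 + 5*0) = (15*((-5 + 3*(1/3))*(-3)))*(30 + 0) = (15*((-5 + 1)*(-3)))*30 = (15*(-4*(-3)))*30 = (15*12)*30 = 180*30 = 5400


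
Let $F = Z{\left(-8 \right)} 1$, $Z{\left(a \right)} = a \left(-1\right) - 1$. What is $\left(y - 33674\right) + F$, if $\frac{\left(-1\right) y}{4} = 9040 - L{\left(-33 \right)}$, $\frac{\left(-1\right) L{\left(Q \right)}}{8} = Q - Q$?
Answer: $-69827$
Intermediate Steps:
$L{\left(Q \right)} = 0$ ($L{\left(Q \right)} = - 8 \left(Q - Q\right) = \left(-8\right) 0 = 0$)
$y = -36160$ ($y = - 4 \left(9040 - 0\right) = - 4 \left(9040 + 0\right) = \left(-4\right) 9040 = -36160$)
$Z{\left(a \right)} = -1 - a$ ($Z{\left(a \right)} = - a - 1 = -1 - a$)
$F = 7$ ($F = \left(-1 - -8\right) 1 = \left(-1 + 8\right) 1 = 7 \cdot 1 = 7$)
$\left(y - 33674\right) + F = \left(-36160 - 33674\right) + 7 = -69834 + 7 = -69827$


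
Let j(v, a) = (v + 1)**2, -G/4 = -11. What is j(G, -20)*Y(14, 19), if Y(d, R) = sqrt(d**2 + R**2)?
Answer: 2025*sqrt(557) ≈ 47792.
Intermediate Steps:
G = 44 (G = -4*(-11) = 44)
Y(d, R) = sqrt(R**2 + d**2)
j(v, a) = (1 + v)**2
j(G, -20)*Y(14, 19) = (1 + 44)**2*sqrt(19**2 + 14**2) = 45**2*sqrt(361 + 196) = 2025*sqrt(557)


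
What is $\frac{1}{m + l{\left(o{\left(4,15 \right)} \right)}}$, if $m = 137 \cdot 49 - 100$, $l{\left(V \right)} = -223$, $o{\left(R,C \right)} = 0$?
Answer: $\frac{1}{6390} \approx 0.00015649$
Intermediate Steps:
$m = 6613$ ($m = 6713 - 100 = 6613$)
$\frac{1}{m + l{\left(o{\left(4,15 \right)} \right)}} = \frac{1}{6613 - 223} = \frac{1}{6390}$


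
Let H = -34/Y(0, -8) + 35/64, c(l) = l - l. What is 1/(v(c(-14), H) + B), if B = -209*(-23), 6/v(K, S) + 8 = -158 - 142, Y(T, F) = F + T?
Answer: 154/740275 ≈ 0.00020803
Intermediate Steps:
c(l) = 0
H = 307/64 (H = -34/(-8 + 0) + 35/64 = -34/(-8) + 35*(1/64) = -34*(-1/8) + 35/64 = 17/4 + 35/64 = 307/64 ≈ 4.7969)
v(K, S) = -3/154 (v(K, S) = 6/(-8 + (-158 - 142)) = 6/(-8 - 300) = 6/(-308) = 6*(-1/308) = -3/154)
B = 4807
1/(v(c(-14), H) + B) = 1/(-3/154 + 4807) = 1/(740275/154) = 154/740275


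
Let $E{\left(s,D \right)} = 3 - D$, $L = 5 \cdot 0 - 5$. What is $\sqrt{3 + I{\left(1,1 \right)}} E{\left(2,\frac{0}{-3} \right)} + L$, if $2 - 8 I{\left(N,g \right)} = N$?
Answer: $-5 + \frac{15 \sqrt{2}}{4} \approx 0.3033$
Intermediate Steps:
$I{\left(N,g \right)} = \frac{1}{4} - \frac{N}{8}$
$L = -5$ ($L = 0 - 5 = -5$)
$\sqrt{3 + I{\left(1,1 \right)}} E{\left(2,\frac{0}{-3} \right)} + L = \sqrt{3 + \left(\frac{1}{4} - \frac{1}{8}\right)} \left(3 - \frac{0}{-3}\right) - 5 = \sqrt{3 + \left(\frac{1}{4} - \frac{1}{8}\right)} \left(3 - 0 \left(- \frac{1}{3}\right)\right) - 5 = \sqrt{3 + \frac{1}{8}} \left(3 - 0\right) - 5 = \sqrt{\frac{25}{8}} \left(3 + 0\right) - 5 = \frac{5 \sqrt{2}}{4} \cdot 3 - 5 = \frac{15 \sqrt{2}}{4} - 5 = -5 + \frac{15 \sqrt{2}}{4}$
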